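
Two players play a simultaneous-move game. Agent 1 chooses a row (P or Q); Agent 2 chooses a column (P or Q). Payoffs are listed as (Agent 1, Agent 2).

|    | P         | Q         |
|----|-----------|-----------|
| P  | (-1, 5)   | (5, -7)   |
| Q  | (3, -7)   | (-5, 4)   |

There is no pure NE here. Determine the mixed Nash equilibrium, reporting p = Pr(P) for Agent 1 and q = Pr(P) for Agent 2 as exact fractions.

In a mixed NE each player is indifferent between their pure strategies, so the opponent's mix sets the indifference.
Agent 2 indifferent between P and Q: p·5 + (1−p)·(-7) = p·(-7) + (1−p)·4 ⟹ (-7) + 12p = 4 + (-11)p ⟹ p = 11/23.
Agent 1 indifferent between P and Q: q·(-1) + (1−q)·5 = q·3 + (1−q)·(-5) ⟹ 5 + (-6)q = (-5) + 8q ⟹ q = 5/7.

p = 11/23, q = 5/7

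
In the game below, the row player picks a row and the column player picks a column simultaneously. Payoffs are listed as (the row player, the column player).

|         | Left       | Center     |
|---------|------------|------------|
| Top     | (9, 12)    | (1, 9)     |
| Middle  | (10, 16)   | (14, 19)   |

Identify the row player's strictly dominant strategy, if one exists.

Middle

A strategy is strictly dominant if it gives the row player a strictly higher payoff than every other strategy, against every choice by the opponent.
Middle strictly dominates: vs Left: 10 > 9; vs Center: 14 > 1.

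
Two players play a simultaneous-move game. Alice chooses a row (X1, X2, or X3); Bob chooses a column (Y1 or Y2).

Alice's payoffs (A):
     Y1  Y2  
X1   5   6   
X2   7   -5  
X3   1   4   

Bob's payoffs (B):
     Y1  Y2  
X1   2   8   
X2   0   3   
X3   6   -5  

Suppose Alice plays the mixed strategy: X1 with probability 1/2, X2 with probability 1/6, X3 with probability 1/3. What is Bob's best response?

Bob's best reply maximizes expected payoff against the mix.
Y1: (1/2)·2 + (1/6)·0 + (1/3)·6 = 3
Y2: (1/2)·8 + (1/6)·3 + (1/3)·(-5) = 17/6
Highest expected payoff is 3, from Y1.

Y1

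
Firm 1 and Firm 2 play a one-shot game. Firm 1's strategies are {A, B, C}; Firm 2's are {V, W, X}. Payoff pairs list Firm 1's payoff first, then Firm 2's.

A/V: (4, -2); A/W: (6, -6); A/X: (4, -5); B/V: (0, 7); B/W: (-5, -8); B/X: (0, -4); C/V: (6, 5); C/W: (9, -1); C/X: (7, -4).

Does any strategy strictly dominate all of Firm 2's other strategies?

A strategy is strictly dominant if it gives Firm 2 a strictly higher payoff than every other strategy, against every choice by the opponent.
V strictly dominates: vs A: -2 > each of {-6, -5}; vs B: 7 > each of {-8, -4}; vs C: 5 > each of {-1, -4}.

V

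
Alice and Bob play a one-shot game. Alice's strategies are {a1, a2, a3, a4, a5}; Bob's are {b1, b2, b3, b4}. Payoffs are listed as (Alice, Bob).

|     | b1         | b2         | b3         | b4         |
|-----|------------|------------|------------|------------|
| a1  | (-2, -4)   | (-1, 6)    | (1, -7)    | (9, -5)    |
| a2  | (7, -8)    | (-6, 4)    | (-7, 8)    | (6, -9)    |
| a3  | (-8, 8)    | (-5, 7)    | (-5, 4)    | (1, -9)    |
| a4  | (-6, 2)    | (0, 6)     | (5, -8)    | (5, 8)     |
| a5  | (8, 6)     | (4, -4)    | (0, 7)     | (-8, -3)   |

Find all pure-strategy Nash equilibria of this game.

A profile is a Nash equilibrium when each player is best-responding to the other.
Alice's best responses — vs b1: a5 (payoff 8); vs b2: a5 (payoff 4); vs b3: a4 (payoff 5); vs b4: a1 (payoff 9).
Bob's best responses — vs a1: b2 (payoff 6); vs a2: b3 (payoff 8); vs a3: b1 (payoff 8); vs a4: b4 (payoff 8); vs a5: b3 (payoff 7).
No cell has both players best-responding. For instance, Alice's best reply to b4 is a1, but against a1 Bob prefers b2 over b4.

None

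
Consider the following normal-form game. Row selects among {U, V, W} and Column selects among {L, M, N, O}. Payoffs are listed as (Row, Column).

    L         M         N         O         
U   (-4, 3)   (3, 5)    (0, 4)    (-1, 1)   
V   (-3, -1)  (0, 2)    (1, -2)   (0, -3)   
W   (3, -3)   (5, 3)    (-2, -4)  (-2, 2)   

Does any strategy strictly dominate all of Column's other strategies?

A strategy is strictly dominant if it gives Column a strictly higher payoff than every other strategy, against every choice by the opponent.
M strictly dominates: vs U: 5 > each of {3, 4, 1}; vs V: 2 > each of {-1, -2, -3}; vs W: 3 > each of {-3, -4, 2}.

M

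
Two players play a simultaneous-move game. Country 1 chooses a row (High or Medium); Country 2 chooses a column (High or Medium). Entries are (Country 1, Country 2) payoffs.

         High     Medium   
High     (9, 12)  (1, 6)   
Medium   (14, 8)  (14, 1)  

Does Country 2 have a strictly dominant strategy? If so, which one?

A strategy is strictly dominant if it gives Country 2 a strictly higher payoff than every other strategy, against every choice by the opponent.
High strictly dominates: vs High: 12 > 6; vs Medium: 8 > 1.

High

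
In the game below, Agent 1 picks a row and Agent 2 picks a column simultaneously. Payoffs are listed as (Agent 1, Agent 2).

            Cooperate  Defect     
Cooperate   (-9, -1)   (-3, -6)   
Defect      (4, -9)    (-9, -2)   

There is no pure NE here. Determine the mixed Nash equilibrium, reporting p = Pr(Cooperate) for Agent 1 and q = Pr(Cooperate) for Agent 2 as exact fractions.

p = 7/12, q = 6/19

In a mixed NE each player is indifferent between their pure strategies, so the opponent's mix sets the indifference.
Agent 2 indifferent between Cooperate and Defect: p·(-1) + (1−p)·(-9) = p·(-6) + (1−p)·(-2) ⟹ (-9) + 8p = (-2) + (-4)p ⟹ p = 7/12.
Agent 1 indifferent between Cooperate and Defect: q·(-9) + (1−q)·(-3) = q·4 + (1−q)·(-9) ⟹ (-3) + (-6)q = (-9) + 13q ⟹ q = 6/19.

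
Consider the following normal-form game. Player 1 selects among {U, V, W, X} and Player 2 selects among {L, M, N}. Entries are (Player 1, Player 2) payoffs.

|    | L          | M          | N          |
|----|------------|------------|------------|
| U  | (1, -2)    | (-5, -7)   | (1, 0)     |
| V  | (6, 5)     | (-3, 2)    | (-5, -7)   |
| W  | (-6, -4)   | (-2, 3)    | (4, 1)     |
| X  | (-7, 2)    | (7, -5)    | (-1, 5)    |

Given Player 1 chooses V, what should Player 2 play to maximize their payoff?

L

With Player 1 fixed at V, Player 2's payoffs are: L → 5, M → 2, N → -7.
The maximum is 5, achieved by L.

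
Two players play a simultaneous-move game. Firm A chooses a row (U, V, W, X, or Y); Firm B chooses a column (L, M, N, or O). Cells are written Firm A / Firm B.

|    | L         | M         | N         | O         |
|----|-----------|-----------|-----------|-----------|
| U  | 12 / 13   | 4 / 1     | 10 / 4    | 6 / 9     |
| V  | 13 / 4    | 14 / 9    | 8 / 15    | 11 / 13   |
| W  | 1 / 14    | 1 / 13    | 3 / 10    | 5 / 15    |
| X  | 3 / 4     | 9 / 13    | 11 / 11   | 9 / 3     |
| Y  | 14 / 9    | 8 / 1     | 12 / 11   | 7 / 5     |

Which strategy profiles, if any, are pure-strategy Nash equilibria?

(Y, N)

Find each player's best response to every opponent strategy; NE are the intersections.
Firm A's best responses — vs L: Y (payoff 14); vs M: V (payoff 14); vs N: Y (payoff 12); vs O: V (payoff 11).
Firm B's best responses — vs U: L (payoff 13); vs V: N (payoff 15); vs W: O (payoff 15); vs X: M (payoff 13); vs Y: N (payoff 11).
The only mutual best response is (Y, N); neither player gains by switching there.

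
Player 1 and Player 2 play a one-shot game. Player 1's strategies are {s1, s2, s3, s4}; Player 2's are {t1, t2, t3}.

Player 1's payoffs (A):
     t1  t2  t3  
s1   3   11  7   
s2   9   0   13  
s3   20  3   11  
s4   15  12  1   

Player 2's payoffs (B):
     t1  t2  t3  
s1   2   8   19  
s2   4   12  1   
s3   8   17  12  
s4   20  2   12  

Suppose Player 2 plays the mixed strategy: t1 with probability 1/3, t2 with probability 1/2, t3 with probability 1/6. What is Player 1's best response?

Compute Player 1's expected payoff from each pure strategy against the given mix.
s1: (1/3)·3 + (1/2)·11 + (1/6)·7 = 23/3
s2: (1/3)·9 + (1/2)·0 + (1/6)·13 = 31/6
s3: (1/3)·20 + (1/2)·3 + (1/6)·11 = 10
s4: (1/3)·15 + (1/2)·12 + (1/6)·1 = 67/6
Highest expected payoff is 67/6, from s4.

s4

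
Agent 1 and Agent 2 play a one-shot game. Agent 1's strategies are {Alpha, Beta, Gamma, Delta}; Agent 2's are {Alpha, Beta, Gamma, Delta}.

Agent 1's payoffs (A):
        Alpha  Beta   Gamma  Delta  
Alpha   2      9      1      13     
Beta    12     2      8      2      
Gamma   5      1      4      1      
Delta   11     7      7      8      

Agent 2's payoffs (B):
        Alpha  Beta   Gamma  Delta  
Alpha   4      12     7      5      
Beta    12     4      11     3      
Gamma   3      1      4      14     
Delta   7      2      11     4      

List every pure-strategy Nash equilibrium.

A profile is a Nash equilibrium when each player is best-responding to the other.
Agent 1's best responses — vs Alpha: Beta (payoff 12); vs Beta: Alpha (payoff 9); vs Gamma: Beta (payoff 8); vs Delta: Alpha (payoff 13).
Agent 2's best responses — vs Alpha: Beta (payoff 12); vs Beta: Alpha (payoff 12); vs Gamma: Delta (payoff 14); vs Delta: Gamma (payoff 11).
Mutual best responses occur at (Alpha, Beta) and (Beta, Alpha); at each, neither player gains by switching.

(Alpha, Beta) and (Beta, Alpha)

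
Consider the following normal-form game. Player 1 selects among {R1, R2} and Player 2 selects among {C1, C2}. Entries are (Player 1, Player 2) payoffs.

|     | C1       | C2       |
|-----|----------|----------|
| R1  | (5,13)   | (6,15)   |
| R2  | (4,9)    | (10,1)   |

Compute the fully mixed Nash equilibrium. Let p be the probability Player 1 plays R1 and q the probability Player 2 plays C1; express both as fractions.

p = 4/5, q = 4/5

In a mixed NE each player is indifferent between their pure strategies, so the opponent's mix sets the indifference.
Player 2 indifferent between C1 and C2: p·13 + (1−p)·9 = p·15 + (1−p)·1 ⟹ 9 + 4p = 1 + 14p ⟹ p = 4/5.
Player 1 indifferent between R1 and R2: q·5 + (1−q)·6 = q·4 + (1−q)·10 ⟹ 6 + (-1)q = 10 + (-6)q ⟹ q = 4/5.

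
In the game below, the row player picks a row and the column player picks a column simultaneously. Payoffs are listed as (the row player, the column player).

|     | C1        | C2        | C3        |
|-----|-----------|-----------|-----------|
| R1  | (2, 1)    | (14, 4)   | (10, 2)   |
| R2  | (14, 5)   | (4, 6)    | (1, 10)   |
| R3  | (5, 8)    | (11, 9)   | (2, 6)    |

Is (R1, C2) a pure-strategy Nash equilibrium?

Yes

Holding the column player at C2: the row player gets 14 from R1, versus 4 from R2, 11 from R3. No profitable deviation for the row player.
Holding the row player at R1: the column player gets 4 from C2, versus 1 from C1, 2 from C3. No profitable deviation for the column player either.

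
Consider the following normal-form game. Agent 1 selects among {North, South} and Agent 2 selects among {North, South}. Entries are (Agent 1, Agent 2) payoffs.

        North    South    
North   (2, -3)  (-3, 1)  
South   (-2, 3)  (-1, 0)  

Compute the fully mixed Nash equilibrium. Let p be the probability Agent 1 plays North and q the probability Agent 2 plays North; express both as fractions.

p = 3/7, q = 1/3

In a mixed NE each player is indifferent between their pure strategies, so the opponent's mix sets the indifference.
Agent 2 indifferent between North and South: p·(-3) + (1−p)·3 = p·1 + (1−p)·0 ⟹ 3 + (-6)p = 0 + 1p ⟹ p = 3/7.
Agent 1 indifferent between North and South: q·2 + (1−q)·(-3) = q·(-2) + (1−q)·(-1) ⟹ (-3) + 5q = (-1) + (-1)q ⟹ q = 1/3.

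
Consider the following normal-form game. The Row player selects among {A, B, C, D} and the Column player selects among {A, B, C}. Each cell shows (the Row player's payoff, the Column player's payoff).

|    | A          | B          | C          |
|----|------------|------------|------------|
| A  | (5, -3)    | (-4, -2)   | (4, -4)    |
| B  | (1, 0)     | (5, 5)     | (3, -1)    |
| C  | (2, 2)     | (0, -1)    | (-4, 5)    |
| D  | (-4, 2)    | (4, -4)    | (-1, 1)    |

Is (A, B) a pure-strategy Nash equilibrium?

Holding the Column player at B: the Row player gets -4 from A but could get 5 by switching to B. The Row player has a profitable deviation.

No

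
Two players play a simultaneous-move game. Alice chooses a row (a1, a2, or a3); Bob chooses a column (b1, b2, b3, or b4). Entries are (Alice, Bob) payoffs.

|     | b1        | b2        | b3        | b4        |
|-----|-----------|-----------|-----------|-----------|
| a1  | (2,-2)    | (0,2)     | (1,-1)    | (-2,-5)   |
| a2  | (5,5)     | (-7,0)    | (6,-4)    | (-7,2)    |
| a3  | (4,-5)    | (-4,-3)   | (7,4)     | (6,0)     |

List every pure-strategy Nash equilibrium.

A profile is a Nash equilibrium when each player is best-responding to the other.
Alice's best responses — vs b1: a2 (payoff 5); vs b2: a1 (payoff 0); vs b3: a3 (payoff 7); vs b4: a3 (payoff 6).
Bob's best responses — vs a1: b2 (payoff 2); vs a2: b1 (payoff 5); vs a3: b3 (payoff 4).
Mutual best responses occur at (a1, b2), (a2, b1), and (a3, b3); at each, neither player gains by switching.

(a1, b2), (a2, b1), and (a3, b3)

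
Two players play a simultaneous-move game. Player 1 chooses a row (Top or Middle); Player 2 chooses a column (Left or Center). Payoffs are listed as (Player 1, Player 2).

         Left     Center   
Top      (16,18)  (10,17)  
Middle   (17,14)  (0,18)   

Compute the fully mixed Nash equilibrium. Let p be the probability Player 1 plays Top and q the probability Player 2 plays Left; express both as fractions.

In a mixed NE each player is indifferent between their pure strategies, so the opponent's mix sets the indifference.
Player 2 indifferent between Left and Center: p·18 + (1−p)·14 = p·17 + (1−p)·18 ⟹ 14 + 4p = 18 + (-1)p ⟹ p = 4/5.
Player 1 indifferent between Top and Middle: q·16 + (1−q)·10 = q·17 + (1−q)·0 ⟹ 10 + 6q = 0 + 17q ⟹ q = 10/11.

p = 4/5, q = 10/11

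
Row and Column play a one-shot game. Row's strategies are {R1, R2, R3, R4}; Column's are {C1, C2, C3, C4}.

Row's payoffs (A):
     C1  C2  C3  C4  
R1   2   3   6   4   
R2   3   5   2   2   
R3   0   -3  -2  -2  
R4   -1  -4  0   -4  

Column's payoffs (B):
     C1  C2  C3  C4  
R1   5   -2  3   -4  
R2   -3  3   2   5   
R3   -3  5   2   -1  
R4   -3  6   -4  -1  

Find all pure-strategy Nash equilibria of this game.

Check mutual best responses: a cell is a NE iff neither player can gain by unilaterally deviating.
Row's best responses — vs C1: R2 (payoff 3); vs C2: R2 (payoff 5); vs C3: R1 (payoff 6); vs C4: R1 (payoff 4).
Column's best responses — vs R1: C1 (payoff 5); vs R2: C4 (payoff 5); vs R3: C2 (payoff 5); vs R4: C2 (payoff 6).
No cell has both players best-responding. For instance, Row's best reply to C4 is R1, but against R1 Column prefers C1 over C4.

There is no pure-strategy Nash equilibrium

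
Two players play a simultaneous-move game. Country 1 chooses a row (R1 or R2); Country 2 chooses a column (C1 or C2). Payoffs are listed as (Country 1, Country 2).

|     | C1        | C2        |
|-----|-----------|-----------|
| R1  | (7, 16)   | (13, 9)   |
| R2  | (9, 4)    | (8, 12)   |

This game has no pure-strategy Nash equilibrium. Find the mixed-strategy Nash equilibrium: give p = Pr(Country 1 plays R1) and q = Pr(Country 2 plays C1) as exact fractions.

p = 8/15, q = 5/7

Each player's mixing probability is pinned down by making the *other* player indifferent.
Country 2 indifferent between C1 and C2: p·16 + (1−p)·4 = p·9 + (1−p)·12 ⟹ 4 + 12p = 12 + (-3)p ⟹ p = 8/15.
Country 1 indifferent between R1 and R2: q·7 + (1−q)·13 = q·9 + (1−q)·8 ⟹ 13 + (-6)q = 8 + 1q ⟹ q = 5/7.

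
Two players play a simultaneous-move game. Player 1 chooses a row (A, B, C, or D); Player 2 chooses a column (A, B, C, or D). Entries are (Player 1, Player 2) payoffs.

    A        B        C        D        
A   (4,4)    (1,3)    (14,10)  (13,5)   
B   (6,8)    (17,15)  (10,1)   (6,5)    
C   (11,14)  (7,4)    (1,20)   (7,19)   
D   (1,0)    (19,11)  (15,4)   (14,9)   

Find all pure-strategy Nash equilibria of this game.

Find each player's best response to every opponent strategy; NE are the intersections.
Player 1's best responses — vs A: C (payoff 11); vs B: D (payoff 19); vs C: D (payoff 15); vs D: D (payoff 14).
Player 2's best responses — vs A: C (payoff 10); vs B: B (payoff 15); vs C: C (payoff 20); vs D: B (payoff 11).
The only mutual best response is (D, B); neither player gains by switching there.

(D, B)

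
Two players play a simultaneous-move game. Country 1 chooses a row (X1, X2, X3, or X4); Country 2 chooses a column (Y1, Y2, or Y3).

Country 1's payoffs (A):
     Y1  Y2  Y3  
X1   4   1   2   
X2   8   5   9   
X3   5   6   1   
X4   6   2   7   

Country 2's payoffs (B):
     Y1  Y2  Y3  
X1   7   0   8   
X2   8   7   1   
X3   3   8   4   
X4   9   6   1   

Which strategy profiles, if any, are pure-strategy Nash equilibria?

(X2, Y1) and (X3, Y2)

Check mutual best responses: a cell is a NE iff neither player can gain by unilaterally deviating.
Country 1's best responses — vs Y1: X2 (payoff 8); vs Y2: X3 (payoff 6); vs Y3: X2 (payoff 9).
Country 2's best responses — vs X1: Y3 (payoff 8); vs X2: Y1 (payoff 8); vs X3: Y2 (payoff 8); vs X4: Y1 (payoff 9).
Mutual best responses occur at (X2, Y1) and (X3, Y2); at each, neither player gains by switching.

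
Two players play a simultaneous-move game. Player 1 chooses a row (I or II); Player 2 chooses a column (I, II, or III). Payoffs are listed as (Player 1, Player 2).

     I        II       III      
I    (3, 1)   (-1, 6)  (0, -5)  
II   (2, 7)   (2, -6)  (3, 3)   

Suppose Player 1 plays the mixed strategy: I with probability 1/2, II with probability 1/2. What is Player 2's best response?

Compute Player 2's expected payoff from each pure strategy against the given mix.
I: (1/2)·1 + (1/2)·7 = 4
II: (1/2)·6 + (1/2)·(-6) = 0
III: (1/2)·(-5) + (1/2)·3 = -1
Highest expected payoff is 4, from I.

I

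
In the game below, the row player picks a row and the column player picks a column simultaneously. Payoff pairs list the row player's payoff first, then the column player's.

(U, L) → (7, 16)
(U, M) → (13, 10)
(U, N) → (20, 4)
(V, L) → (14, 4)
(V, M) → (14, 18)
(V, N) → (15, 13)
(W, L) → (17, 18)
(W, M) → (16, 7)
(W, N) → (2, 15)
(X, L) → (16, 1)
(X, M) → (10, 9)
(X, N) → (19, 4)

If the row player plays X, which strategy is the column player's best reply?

M

With the row player fixed at X, the column player's payoffs are: L → 1, M → 9, N → 4.
The maximum is 9, achieved by M.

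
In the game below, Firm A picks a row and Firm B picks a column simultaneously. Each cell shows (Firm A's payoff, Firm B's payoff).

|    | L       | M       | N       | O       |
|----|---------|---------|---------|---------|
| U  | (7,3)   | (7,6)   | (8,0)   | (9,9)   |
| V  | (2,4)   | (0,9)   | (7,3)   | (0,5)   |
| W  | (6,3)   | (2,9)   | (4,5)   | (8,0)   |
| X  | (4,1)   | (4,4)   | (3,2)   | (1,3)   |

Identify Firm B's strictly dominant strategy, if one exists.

None

Check whether one of Firm B's strategies beats all alternatives regardless of what the opponent does.
L is not dominant: against U, M gives 6 > 3.
M is not dominant: against U, O gives 9 > 6.
N is not dominant: against U, L gives 3 > 0.
O is not dominant: against V, M gives 9 > 5.
No single strategy is best against every opponent action.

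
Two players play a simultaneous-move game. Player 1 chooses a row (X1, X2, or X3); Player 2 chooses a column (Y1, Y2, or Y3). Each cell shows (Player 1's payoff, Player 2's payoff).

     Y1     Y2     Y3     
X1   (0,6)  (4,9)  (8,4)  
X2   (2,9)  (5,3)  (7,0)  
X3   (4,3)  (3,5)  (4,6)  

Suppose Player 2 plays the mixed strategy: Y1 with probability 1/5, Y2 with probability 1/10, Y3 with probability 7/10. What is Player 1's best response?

X1

Compute Player 1's expected payoff from each pure strategy against the given mix.
X1: (1/5)·0 + (1/10)·4 + (7/10)·8 = 6
X2: (1/5)·2 + (1/10)·5 + (7/10)·7 = 29/5
X3: (1/5)·4 + (1/10)·3 + (7/10)·4 = 39/10
Highest expected payoff is 6, from X1.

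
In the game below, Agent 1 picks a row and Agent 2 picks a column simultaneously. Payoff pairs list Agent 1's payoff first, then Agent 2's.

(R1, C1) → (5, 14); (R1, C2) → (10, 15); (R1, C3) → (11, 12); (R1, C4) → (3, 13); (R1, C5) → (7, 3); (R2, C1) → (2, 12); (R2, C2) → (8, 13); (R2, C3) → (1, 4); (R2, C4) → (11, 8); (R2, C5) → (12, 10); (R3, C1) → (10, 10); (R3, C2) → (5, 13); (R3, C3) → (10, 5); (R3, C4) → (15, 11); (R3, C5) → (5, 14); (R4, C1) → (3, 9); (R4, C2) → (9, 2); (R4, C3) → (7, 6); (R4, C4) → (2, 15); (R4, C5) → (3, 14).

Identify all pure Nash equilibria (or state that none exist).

A profile is a Nash equilibrium when each player is best-responding to the other.
Agent 1's best responses — vs C1: R3 (payoff 10); vs C2: R1 (payoff 10); vs C3: R1 (payoff 11); vs C4: R3 (payoff 15); vs C5: R2 (payoff 12).
Agent 2's best responses — vs R1: C2 (payoff 15); vs R2: C2 (payoff 13); vs R3: C5 (payoff 14); vs R4: C4 (payoff 15).
The only mutual best response is (R1, C2); neither player gains by switching there.

(R1, C2)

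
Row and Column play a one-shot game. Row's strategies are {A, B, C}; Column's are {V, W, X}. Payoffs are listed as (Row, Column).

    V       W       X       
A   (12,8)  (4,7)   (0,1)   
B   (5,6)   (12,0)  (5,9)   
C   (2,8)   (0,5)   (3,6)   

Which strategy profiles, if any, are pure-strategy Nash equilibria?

(A, V) and (B, X)

A profile is a Nash equilibrium when each player is best-responding to the other.
Row's best responses — vs V: A (payoff 12); vs W: B (payoff 12); vs X: B (payoff 5).
Column's best responses — vs A: V (payoff 8); vs B: X (payoff 9); vs C: V (payoff 8).
Mutual best responses occur at (A, V) and (B, X); at each, neither player gains by switching.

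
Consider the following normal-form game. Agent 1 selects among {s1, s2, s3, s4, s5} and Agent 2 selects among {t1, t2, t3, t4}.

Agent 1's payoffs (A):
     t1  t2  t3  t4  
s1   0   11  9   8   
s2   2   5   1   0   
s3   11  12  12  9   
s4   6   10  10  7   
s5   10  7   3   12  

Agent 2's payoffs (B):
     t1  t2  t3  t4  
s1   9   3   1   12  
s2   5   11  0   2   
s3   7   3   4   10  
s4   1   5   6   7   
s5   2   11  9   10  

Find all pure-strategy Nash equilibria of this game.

A profile is a Nash equilibrium when each player is best-responding to the other.
Agent 1's best responses — vs t1: s3 (payoff 11); vs t2: s3 (payoff 12); vs t3: s3 (payoff 12); vs t4: s5 (payoff 12).
Agent 2's best responses — vs s1: t4 (payoff 12); vs s2: t2 (payoff 11); vs s3: t4 (payoff 10); vs s4: t4 (payoff 7); vs s5: t2 (payoff 11).
No cell has both players best-responding. For instance, Agent 1's best reply to t4 is s5, but against s5 Agent 2 prefers t2 over t4.

None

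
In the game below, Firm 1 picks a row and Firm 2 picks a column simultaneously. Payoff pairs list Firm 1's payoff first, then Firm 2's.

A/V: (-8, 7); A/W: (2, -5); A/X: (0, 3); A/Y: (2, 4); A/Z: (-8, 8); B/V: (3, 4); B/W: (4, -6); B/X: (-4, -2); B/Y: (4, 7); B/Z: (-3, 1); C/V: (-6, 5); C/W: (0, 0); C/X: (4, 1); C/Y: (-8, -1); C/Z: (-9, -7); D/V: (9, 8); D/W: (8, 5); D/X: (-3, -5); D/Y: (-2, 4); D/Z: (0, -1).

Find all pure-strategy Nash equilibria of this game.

(B, Y) and (D, V)

A profile is a Nash equilibrium when each player is best-responding to the other.
Firm 1's best responses — vs V: D (payoff 9); vs W: D (payoff 8); vs X: C (payoff 4); vs Y: B (payoff 4); vs Z: D (payoff 0).
Firm 2's best responses — vs A: Z (payoff 8); vs B: Y (payoff 7); vs C: V (payoff 5); vs D: V (payoff 8).
Mutual best responses occur at (B, Y) and (D, V); at each, neither player gains by switching.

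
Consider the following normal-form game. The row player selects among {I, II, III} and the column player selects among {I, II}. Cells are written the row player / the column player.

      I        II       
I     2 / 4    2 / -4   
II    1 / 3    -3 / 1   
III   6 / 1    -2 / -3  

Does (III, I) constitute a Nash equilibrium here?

Yes

Holding the column player at I: the row player gets 6 from III, versus 2 from I, 1 from II. No profitable deviation for the row player.
Holding the row player at III: the column player gets 1 from I, versus -3 from II. No profitable deviation for the column player either.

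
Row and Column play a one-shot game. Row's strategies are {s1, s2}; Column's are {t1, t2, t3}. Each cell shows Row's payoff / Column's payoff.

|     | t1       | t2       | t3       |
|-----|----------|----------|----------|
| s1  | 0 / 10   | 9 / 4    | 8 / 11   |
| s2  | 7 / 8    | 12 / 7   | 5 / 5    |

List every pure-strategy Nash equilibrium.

A profile is a Nash equilibrium when each player is best-responding to the other.
Row's best responses — vs t1: s2 (payoff 7); vs t2: s2 (payoff 12); vs t3: s1 (payoff 8).
Column's best responses — vs s1: t3 (payoff 11); vs s2: t1 (payoff 8).
Mutual best responses occur at (s1, t3) and (s2, t1); at each, neither player gains by switching.

(s1, t3) and (s2, t1)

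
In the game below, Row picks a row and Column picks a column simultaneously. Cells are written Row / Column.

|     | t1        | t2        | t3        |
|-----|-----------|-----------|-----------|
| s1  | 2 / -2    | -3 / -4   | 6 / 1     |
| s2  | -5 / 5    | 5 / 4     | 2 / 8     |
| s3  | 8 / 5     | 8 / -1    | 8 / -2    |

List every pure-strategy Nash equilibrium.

(s3, t1)

Find each player's best response to every opponent strategy; NE are the intersections.
Row's best responses — vs t1: s3 (payoff 8); vs t2: s3 (payoff 8); vs t3: s3 (payoff 8).
Column's best responses — vs s1: t3 (payoff 1); vs s2: t3 (payoff 8); vs s3: t1 (payoff 5).
The only mutual best response is (s3, t1); neither player gains by switching there.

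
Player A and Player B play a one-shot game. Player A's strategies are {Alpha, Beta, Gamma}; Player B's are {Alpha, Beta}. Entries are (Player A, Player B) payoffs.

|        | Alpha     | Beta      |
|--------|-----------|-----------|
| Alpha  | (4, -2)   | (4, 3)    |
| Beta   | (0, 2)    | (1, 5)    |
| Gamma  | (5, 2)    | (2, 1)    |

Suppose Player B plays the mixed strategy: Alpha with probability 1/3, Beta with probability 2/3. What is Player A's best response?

Player A's best reply maximizes expected payoff against the mix.
Alpha: (1/3)·4 + (2/3)·4 = 4
Beta: (1/3)·0 + (2/3)·1 = 2/3
Gamma: (1/3)·5 + (2/3)·2 = 3
Highest expected payoff is 4, from Alpha.

Alpha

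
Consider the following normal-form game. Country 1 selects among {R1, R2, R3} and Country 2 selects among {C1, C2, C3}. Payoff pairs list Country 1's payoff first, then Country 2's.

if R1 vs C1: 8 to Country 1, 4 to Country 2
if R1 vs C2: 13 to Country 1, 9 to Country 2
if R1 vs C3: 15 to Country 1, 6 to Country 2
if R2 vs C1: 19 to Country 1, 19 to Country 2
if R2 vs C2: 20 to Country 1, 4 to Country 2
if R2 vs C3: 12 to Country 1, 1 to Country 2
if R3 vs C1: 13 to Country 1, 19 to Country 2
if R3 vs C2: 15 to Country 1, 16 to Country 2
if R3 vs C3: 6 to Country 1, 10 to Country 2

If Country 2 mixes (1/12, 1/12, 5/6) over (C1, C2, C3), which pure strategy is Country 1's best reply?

R1

Country 1's best reply maximizes expected payoff against the mix.
R1: (1/12)·8 + (1/12)·13 + (5/6)·15 = 57/4
R2: (1/12)·19 + (1/12)·20 + (5/6)·12 = 53/4
R3: (1/12)·13 + (1/12)·15 + (5/6)·6 = 22/3
Highest expected payoff is 57/4, from R1.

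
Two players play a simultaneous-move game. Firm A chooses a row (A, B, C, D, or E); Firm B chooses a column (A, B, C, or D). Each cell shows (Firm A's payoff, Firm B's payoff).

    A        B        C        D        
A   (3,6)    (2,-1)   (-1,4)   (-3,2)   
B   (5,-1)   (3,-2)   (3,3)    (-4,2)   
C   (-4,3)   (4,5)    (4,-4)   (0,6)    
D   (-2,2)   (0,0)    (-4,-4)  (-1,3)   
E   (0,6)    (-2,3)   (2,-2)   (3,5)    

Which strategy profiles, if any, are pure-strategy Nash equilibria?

None

Check mutual best responses: a cell is a NE iff neither player can gain by unilaterally deviating.
Firm A's best responses — vs A: B (payoff 5); vs B: C (payoff 4); vs C: C (payoff 4); vs D: E (payoff 3).
Firm B's best responses — vs A: A (payoff 6); vs B: C (payoff 3); vs C: D (payoff 6); vs D: D (payoff 3); vs E: A (payoff 6).
No cell has both players best-responding. For instance, Firm A's best reply to C is C, but against C Firm B prefers D over C.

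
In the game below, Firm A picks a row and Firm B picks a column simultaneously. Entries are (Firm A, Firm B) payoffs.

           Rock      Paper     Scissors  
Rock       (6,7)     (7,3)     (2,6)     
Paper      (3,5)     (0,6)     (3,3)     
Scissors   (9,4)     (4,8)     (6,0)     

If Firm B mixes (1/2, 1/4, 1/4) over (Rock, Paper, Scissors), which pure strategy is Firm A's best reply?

Firm A's best reply maximizes expected payoff against the mix.
Rock: (1/2)·6 + (1/4)·7 + (1/4)·2 = 21/4
Paper: (1/2)·3 + (1/4)·0 + (1/4)·3 = 9/4
Scissors: (1/2)·9 + (1/4)·4 + (1/4)·6 = 7
Highest expected payoff is 7, from Scissors.

Scissors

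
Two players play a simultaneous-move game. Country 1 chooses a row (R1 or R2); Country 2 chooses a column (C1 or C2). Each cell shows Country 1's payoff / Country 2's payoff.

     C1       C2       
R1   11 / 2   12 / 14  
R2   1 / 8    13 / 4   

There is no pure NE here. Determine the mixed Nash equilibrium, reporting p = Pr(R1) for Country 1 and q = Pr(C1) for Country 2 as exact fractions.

Each player's mixing probability is pinned down by making the *other* player indifferent.
Country 2 indifferent between C1 and C2: p·2 + (1−p)·8 = p·14 + (1−p)·4 ⟹ 8 + (-6)p = 4 + 10p ⟹ p = 1/4.
Country 1 indifferent between R1 and R2: q·11 + (1−q)·12 = q·1 + (1−q)·13 ⟹ 12 + (-1)q = 13 + (-12)q ⟹ q = 1/11.

p = 1/4, q = 1/11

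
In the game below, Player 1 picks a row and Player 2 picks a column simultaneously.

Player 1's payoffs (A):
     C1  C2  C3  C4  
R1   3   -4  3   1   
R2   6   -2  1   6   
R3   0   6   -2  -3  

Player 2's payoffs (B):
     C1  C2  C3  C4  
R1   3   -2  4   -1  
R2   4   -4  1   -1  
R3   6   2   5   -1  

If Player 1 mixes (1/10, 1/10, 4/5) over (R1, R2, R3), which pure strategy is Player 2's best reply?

C1

Compute Player 2's expected payoff from each pure strategy against the given mix.
C1: (1/10)·3 + (1/10)·4 + (4/5)·6 = 11/2
C2: (1/10)·(-2) + (1/10)·(-4) + (4/5)·2 = 1
C3: (1/10)·4 + (1/10)·1 + (4/5)·5 = 9/2
C4: (1/10)·(-1) + (1/10)·(-1) + (4/5)·(-1) = -1
Highest expected payoff is 11/2, from C1.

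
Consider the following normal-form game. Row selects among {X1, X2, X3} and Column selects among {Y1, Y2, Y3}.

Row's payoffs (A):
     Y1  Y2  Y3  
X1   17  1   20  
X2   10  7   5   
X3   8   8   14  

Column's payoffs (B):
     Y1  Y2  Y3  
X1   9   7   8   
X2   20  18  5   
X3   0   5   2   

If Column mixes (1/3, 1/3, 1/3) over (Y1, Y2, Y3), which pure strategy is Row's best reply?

X1

Row's best reply maximizes expected payoff against the mix.
X1: (1/3)·17 + (1/3)·1 + (1/3)·20 = 38/3
X2: (1/3)·10 + (1/3)·7 + (1/3)·5 = 22/3
X3: (1/3)·8 + (1/3)·8 + (1/3)·14 = 10
Highest expected payoff is 38/3, from X1.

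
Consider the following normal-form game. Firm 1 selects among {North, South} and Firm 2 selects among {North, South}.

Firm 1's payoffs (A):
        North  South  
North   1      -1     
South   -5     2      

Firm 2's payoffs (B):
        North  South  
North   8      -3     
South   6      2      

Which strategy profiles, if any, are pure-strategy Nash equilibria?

(North, North)

A profile is a Nash equilibrium when each player is best-responding to the other.
Firm 1's best responses — vs North: North (payoff 1); vs South: South (payoff 2).
Firm 2's best responses — vs North: North (payoff 8); vs South: North (payoff 6).
The only mutual best response is (North, North); neither player gains by switching there.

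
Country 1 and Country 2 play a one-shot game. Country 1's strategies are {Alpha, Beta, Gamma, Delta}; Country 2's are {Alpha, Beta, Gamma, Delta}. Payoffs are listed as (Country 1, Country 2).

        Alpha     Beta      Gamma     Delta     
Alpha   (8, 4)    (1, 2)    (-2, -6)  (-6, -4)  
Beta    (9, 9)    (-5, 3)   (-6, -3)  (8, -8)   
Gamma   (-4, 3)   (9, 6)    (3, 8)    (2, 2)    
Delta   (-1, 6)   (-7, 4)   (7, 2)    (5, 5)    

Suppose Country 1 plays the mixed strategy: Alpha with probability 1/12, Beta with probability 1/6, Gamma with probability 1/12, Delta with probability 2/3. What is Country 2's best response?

Alpha

Country 2's best reply maximizes expected payoff against the mix.
Alpha: (1/12)·4 + (1/6)·9 + (1/12)·3 + (2/3)·6 = 73/12
Beta: (1/12)·2 + (1/6)·3 + (1/12)·6 + (2/3)·4 = 23/6
Gamma: (1/12)·(-6) + (1/6)·(-3) + (1/12)·8 + (2/3)·2 = 1
Delta: (1/12)·(-4) + (1/6)·(-8) + (1/12)·2 + (2/3)·5 = 11/6
Highest expected payoff is 73/12, from Alpha.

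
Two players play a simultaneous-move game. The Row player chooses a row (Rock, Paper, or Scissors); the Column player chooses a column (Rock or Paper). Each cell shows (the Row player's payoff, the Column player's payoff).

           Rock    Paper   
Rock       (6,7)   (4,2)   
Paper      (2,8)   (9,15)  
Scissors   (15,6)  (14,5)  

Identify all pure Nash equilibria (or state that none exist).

(Scissors, Rock)

A profile is a Nash equilibrium when each player is best-responding to the other.
The Row player's best responses — vs Rock: Scissors (payoff 15); vs Paper: Scissors (payoff 14).
The Column player's best responses — vs Rock: Rock (payoff 7); vs Paper: Paper (payoff 15); vs Scissors: Rock (payoff 6).
The only mutual best response is (Scissors, Rock); neither player gains by switching there.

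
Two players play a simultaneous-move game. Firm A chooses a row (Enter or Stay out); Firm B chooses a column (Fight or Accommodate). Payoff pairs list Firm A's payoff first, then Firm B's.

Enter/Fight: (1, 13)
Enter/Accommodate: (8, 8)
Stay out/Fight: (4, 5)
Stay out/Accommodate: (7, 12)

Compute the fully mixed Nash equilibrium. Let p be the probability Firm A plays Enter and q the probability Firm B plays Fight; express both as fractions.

p = 7/12, q = 1/4

In a mixed NE each player is indifferent between their pure strategies, so the opponent's mix sets the indifference.
Firm B indifferent between Fight and Accommodate: p·13 + (1−p)·5 = p·8 + (1−p)·12 ⟹ 5 + 8p = 12 + (-4)p ⟹ p = 7/12.
Firm A indifferent between Enter and Stay out: q·1 + (1−q)·8 = q·4 + (1−q)·7 ⟹ 8 + (-7)q = 7 + (-3)q ⟹ q = 1/4.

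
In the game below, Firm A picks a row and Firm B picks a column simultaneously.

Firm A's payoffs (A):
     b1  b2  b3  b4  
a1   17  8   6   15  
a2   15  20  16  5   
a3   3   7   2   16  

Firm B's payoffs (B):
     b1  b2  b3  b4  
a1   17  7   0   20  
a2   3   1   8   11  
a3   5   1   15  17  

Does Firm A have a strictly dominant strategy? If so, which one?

A strategy is strictly dominant if it gives Firm A a strictly higher payoff than every other strategy, against every choice by the opponent.
a1 is not dominant: against b2, a2 gives 20 > 8.
a2 is not dominant: against b1, a1 gives 17 > 15.
a3 is not dominant: against b1, a1 gives 17 > 3.
No single strategy is best against every opponent action.

No strictly dominant strategy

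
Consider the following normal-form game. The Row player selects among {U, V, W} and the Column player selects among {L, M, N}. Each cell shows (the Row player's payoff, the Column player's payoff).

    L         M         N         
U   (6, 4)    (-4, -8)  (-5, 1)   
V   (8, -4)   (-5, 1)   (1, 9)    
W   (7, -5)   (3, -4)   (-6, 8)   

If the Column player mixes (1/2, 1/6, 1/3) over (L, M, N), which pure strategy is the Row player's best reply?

V

The Row player's best reply maximizes expected payoff against the mix.
U: (1/2)·6 + (1/6)·(-4) + (1/3)·(-5) = 2/3
V: (1/2)·8 + (1/6)·(-5) + (1/3)·1 = 7/2
W: (1/2)·7 + (1/6)·3 + (1/3)·(-6) = 2
Highest expected payoff is 7/2, from V.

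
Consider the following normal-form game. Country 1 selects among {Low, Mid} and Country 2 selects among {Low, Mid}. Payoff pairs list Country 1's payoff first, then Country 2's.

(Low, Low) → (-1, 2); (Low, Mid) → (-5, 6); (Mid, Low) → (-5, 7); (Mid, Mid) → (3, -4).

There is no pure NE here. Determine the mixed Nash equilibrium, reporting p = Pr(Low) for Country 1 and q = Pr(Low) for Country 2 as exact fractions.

In a mixed NE each player is indifferent between their pure strategies, so the opponent's mix sets the indifference.
Country 2 indifferent between Low and Mid: p·2 + (1−p)·7 = p·6 + (1−p)·(-4) ⟹ 7 + (-5)p = (-4) + 10p ⟹ p = 11/15.
Country 1 indifferent between Low and Mid: q·(-1) + (1−q)·(-5) = q·(-5) + (1−q)·3 ⟹ (-5) + 4q = 3 + (-8)q ⟹ q = 2/3.

p = 11/15, q = 2/3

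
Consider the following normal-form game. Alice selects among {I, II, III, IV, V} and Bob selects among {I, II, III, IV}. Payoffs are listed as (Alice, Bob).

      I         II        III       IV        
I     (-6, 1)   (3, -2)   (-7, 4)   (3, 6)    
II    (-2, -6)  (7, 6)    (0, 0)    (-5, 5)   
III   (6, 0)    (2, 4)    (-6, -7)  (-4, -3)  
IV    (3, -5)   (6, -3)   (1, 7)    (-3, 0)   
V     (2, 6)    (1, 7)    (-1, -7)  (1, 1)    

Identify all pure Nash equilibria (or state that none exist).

(I, IV), (II, II), and (IV, III)

Find each player's best response to every opponent strategy; NE are the intersections.
Alice's best responses — vs I: III (payoff 6); vs II: II (payoff 7); vs III: IV (payoff 1); vs IV: I (payoff 3).
Bob's best responses — vs I: IV (payoff 6); vs II: II (payoff 6); vs III: II (payoff 4); vs IV: III (payoff 7); vs V: II (payoff 7).
Mutual best responses occur at (I, IV), (II, II), and (IV, III); at each, neither player gains by switching.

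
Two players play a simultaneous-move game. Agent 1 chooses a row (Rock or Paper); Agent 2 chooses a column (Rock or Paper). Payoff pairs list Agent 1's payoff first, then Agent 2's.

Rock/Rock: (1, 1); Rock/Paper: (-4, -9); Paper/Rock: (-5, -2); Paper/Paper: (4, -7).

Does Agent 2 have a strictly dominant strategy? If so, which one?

Rock

A strategy is strictly dominant if it gives Agent 2 a strictly higher payoff than every other strategy, against every choice by the opponent.
Rock strictly dominates: vs Rock: 1 > -9; vs Paper: -2 > -7.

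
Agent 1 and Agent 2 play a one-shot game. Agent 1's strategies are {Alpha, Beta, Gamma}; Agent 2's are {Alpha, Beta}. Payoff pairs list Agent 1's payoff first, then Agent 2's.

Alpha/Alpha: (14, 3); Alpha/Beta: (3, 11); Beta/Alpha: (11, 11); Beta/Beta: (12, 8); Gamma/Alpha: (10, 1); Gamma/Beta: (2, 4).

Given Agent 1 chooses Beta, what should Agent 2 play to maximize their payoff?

Alpha

With Agent 1 fixed at Beta, Agent 2's payoffs are: Alpha → 11, Beta → 8.
The maximum is 11, achieved by Alpha.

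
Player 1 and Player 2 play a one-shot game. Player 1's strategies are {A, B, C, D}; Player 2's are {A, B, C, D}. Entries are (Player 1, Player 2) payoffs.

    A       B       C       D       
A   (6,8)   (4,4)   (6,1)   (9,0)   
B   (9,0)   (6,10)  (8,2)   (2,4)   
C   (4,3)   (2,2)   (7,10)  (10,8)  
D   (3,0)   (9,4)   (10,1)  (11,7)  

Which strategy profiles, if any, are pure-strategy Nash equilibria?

(D, D)

Find each player's best response to every opponent strategy; NE are the intersections.
Player 1's best responses — vs A: B (payoff 9); vs B: D (payoff 9); vs C: D (payoff 10); vs D: D (payoff 11).
Player 2's best responses — vs A: A (payoff 8); vs B: B (payoff 10); vs C: C (payoff 10); vs D: D (payoff 7).
The only mutual best response is (D, D); neither player gains by switching there.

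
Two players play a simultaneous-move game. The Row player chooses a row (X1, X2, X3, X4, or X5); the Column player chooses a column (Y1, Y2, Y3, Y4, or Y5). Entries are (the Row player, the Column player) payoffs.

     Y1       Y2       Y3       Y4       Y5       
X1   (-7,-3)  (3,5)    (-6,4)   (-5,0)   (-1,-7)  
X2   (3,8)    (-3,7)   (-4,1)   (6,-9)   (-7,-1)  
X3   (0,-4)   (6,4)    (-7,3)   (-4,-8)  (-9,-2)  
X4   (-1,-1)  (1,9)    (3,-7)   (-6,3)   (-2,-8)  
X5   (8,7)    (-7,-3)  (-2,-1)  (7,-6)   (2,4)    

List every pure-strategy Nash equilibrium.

(X3, Y2) and (X5, Y1)

Check mutual best responses: a cell is a NE iff neither player can gain by unilaterally deviating.
The Row player's best responses — vs Y1: X5 (payoff 8); vs Y2: X3 (payoff 6); vs Y3: X4 (payoff 3); vs Y4: X5 (payoff 7); vs Y5: X5 (payoff 2).
The Column player's best responses — vs X1: Y2 (payoff 5); vs X2: Y1 (payoff 8); vs X3: Y2 (payoff 4); vs X4: Y2 (payoff 9); vs X5: Y1 (payoff 7).
Mutual best responses occur at (X3, Y2) and (X5, Y1); at each, neither player gains by switching.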